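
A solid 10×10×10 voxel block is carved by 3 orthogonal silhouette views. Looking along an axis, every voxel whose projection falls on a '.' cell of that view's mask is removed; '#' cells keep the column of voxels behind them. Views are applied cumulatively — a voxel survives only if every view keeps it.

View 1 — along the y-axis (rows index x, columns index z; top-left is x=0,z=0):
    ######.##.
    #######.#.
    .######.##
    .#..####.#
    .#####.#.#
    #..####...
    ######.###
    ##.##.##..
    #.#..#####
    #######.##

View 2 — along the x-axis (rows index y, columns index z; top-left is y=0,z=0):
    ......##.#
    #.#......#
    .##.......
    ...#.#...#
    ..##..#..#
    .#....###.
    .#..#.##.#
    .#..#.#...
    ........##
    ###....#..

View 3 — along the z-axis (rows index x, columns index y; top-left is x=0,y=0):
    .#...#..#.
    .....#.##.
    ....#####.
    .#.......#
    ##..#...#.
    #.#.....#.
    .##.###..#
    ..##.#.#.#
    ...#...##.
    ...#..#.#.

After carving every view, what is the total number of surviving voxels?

start: 10×10×10 = 1000 voxels
after view 1 [y-axis, 73 of 100 cells solid] → remaining = 730
after view 2 [x-axis, 33 of 100 cells solid] → remaining = 232
after view 3 [z-axis, 37 of 100 cells solid] → remaining = 85

voxel count = 85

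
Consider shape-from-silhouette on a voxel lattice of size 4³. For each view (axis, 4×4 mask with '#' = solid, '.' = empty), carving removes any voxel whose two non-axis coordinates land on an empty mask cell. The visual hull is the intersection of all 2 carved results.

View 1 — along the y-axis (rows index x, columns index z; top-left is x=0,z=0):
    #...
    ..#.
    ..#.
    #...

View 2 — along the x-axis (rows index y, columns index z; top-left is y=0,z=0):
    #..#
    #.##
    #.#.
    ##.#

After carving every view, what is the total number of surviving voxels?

full grid |V| = 64
after view 1 [y-axis, 4 of 16 cells solid] → remaining = 16
after view 2 [x-axis, 10 of 16 cells solid] → remaining = 12

|visual hull| = 12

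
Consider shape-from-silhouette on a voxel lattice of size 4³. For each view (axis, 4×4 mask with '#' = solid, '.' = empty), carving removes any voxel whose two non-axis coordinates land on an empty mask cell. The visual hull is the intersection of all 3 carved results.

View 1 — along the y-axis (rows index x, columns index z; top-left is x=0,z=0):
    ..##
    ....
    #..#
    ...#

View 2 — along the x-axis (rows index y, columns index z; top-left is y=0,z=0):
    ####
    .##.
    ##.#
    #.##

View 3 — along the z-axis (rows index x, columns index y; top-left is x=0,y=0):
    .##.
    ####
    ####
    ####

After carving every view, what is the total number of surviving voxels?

remaining voxels: 11

start: 4×4×4 = 64 voxels
V1 y: intersect with XZ mask (5 set) -- 20 left
V2 x: intersect with YZ mask (12 set) -- 15 left
V3 z: intersect with XY mask (14 set) -- 11 left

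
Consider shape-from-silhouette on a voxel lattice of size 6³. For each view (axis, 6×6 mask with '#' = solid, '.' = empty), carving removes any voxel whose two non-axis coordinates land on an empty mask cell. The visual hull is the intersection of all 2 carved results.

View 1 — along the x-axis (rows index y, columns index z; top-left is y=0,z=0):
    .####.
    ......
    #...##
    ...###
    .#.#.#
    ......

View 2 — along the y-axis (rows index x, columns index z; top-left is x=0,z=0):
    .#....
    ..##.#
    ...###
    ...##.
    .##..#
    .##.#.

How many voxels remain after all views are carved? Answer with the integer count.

start: 6×6×6 = 216 voxels
V1 x: intersect with YZ mask (13 set) -- 78 left
V2 y: intersect with XZ mask (15 set) -- 36 left

remaining voxels: 36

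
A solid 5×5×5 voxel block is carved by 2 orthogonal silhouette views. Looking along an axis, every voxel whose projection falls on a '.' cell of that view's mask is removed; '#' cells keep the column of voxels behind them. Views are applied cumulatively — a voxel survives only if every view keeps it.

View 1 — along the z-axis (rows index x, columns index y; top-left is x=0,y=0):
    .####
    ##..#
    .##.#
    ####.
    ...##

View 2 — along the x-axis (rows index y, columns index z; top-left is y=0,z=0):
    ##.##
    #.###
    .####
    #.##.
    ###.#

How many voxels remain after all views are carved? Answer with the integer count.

initial block: 5^3 = 125
after view 1 [z-axis, 16 of 25 cells solid] → remaining = 80
after view 2 [x-axis, 19 of 25 cells solid] → remaining = 61

remaining voxels: 61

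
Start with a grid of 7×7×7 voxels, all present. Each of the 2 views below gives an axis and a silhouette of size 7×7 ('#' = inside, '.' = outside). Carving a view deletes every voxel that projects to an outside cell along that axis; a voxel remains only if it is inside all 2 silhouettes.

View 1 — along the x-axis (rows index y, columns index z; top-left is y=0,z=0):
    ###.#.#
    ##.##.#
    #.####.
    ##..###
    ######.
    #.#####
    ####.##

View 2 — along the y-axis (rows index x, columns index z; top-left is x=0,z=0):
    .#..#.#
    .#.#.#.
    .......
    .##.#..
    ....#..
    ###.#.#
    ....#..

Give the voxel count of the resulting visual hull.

before carving: 343 voxels (7×7×7)
V1 x: intersect with YZ mask (38 set) -- 266 left
V2 y: intersect with XZ mask (16 set) -- 87 left

|visual hull| = 87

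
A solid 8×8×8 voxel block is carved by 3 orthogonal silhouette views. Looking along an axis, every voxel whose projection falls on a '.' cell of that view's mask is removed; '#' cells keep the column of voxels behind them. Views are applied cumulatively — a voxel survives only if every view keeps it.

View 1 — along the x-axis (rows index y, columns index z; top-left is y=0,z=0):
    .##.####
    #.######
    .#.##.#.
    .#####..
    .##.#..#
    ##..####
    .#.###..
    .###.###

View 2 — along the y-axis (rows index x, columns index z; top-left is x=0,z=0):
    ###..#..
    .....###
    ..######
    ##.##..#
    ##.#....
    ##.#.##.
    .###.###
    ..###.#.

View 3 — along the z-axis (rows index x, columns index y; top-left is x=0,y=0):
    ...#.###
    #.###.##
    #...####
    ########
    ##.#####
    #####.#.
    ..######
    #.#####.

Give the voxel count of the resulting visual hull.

start: 8×8×8 = 512 voxels
[1] x-view keeps 42 columns → grid now 336
[2] y-view keeps 36 columns → grid now 189
[3] z-view keeps 48 columns → grid now 134

|visual hull| = 134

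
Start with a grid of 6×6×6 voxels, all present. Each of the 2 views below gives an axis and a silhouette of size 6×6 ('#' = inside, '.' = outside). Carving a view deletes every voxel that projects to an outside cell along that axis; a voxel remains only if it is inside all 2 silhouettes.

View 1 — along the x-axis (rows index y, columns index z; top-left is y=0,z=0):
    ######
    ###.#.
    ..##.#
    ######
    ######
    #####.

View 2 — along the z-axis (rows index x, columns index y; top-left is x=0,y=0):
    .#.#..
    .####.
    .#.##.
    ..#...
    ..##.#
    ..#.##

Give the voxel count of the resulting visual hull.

initial block: 6^3 = 216
V1 x: intersect with YZ mask (30 set) -- 180 left
V2 z: intersect with XY mask (16 set) -- 76 left

remaining voxels: 76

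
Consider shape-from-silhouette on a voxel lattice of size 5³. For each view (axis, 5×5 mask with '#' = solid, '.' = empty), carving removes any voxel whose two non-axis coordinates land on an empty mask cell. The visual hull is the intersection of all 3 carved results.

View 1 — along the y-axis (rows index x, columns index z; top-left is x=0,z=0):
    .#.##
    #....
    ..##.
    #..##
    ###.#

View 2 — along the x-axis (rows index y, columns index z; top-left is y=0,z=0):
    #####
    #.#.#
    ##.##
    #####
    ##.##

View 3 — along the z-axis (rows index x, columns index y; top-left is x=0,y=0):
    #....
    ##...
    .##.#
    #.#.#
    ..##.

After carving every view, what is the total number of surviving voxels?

voxel count = 24

start: 5×5×5 = 125 voxels
carve view 1 (along y, XZ-mask fill 13/25): 65 voxels remain
carve view 2 (along x, YZ-mask fill 21/25): 56 voxels remain
carve view 3 (along z, XY-mask fill 11/25): 24 voxels remain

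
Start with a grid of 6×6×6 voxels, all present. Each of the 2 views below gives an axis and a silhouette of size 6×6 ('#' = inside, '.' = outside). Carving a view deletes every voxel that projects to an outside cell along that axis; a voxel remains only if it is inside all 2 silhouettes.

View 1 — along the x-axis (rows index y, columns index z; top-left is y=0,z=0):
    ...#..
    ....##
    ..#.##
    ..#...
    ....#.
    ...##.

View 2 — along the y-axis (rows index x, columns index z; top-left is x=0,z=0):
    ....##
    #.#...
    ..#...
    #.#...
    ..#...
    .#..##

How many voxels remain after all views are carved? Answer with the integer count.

|visual hull| = 20

start: 6×6×6 = 216 voxels
  1. axis=0 (YZ plane), |mask|=10  ⇒  voxels=60
  2. axis=1 (XZ plane), |mask|=11  ⇒  voxels=20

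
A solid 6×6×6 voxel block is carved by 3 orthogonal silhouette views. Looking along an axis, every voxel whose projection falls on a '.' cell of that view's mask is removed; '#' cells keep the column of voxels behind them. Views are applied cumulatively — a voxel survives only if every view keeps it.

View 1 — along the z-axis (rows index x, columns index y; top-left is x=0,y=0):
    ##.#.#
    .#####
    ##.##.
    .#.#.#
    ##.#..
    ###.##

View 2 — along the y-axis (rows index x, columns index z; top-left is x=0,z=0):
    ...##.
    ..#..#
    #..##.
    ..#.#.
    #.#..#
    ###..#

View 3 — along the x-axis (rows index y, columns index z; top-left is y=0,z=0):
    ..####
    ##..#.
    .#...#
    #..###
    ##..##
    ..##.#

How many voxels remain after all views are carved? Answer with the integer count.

start: 6×6×6 = 216 voxels
carve view 1 (along z, XY-mask fill 24/36): 144 voxels remain
carve view 2 (along y, XZ-mask fill 16/36): 65 voxels remain
carve view 3 (along x, YZ-mask fill 20/36): 39 voxels remain

39 voxels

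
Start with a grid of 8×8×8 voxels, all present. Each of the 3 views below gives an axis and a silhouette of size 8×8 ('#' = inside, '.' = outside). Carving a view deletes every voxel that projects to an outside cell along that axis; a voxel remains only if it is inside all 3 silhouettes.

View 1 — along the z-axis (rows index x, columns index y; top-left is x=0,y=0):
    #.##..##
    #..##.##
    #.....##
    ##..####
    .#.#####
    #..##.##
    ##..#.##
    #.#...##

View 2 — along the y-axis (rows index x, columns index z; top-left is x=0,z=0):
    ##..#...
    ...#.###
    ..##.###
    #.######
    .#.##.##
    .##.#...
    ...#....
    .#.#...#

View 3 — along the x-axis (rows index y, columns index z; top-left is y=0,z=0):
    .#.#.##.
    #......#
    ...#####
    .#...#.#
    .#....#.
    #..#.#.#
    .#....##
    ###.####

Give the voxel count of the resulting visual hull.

initial block: 8^3 = 512
V1 z: intersect with XY mask (39 set) -- 312 left
V2 y: intersect with XZ mask (31 set) -- 154 left
V3 x: intersect with YZ mask (30 set) -- 75 left

|visual hull| = 75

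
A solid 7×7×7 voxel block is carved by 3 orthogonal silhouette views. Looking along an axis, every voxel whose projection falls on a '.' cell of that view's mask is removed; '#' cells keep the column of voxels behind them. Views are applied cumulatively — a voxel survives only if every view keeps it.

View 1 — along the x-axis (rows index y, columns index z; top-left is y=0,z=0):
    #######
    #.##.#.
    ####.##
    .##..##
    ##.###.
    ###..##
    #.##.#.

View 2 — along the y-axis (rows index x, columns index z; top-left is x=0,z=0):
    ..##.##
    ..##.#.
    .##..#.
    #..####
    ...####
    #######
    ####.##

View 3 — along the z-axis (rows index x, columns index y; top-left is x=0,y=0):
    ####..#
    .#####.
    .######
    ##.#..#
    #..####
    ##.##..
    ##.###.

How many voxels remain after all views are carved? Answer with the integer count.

voxel count = 113

full grid |V| = 343
carve view 1 (along x, YZ-mask fill 35/49): 245 voxels remain
carve view 2 (along y, XZ-mask fill 32/49): 168 voxels remain
carve view 3 (along z, XY-mask fill 34/49): 113 voxels remain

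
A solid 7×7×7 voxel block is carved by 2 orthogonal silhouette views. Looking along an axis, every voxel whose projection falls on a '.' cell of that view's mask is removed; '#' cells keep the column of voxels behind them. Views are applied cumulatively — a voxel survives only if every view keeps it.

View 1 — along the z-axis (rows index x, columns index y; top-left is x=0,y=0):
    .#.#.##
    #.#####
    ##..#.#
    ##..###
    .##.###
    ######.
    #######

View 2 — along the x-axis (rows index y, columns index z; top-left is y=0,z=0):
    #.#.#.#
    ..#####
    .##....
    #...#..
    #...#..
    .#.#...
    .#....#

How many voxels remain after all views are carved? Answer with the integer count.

full grid |V| = 343
V1 z: intersect with XY mask (37 set) -- 259 left
V2 x: intersect with YZ mask (19 set) -- 102 left

|visual hull| = 102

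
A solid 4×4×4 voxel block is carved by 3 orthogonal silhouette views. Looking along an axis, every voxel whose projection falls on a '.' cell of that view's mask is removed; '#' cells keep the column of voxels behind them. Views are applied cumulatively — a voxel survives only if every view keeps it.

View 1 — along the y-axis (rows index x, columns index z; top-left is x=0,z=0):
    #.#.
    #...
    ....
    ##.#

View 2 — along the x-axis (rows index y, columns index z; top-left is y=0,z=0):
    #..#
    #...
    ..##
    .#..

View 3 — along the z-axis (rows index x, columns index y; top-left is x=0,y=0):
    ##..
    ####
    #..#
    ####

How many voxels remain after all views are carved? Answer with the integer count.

remaining voxels: 9

start: 4×4×4 = 64 voxels
  1. axis=1 (XZ plane), |mask|=6  ⇒  voxels=24
  2. axis=0 (YZ plane), |mask|=6  ⇒  voxels=10
  3. axis=2 (XY plane), |mask|=12  ⇒  voxels=9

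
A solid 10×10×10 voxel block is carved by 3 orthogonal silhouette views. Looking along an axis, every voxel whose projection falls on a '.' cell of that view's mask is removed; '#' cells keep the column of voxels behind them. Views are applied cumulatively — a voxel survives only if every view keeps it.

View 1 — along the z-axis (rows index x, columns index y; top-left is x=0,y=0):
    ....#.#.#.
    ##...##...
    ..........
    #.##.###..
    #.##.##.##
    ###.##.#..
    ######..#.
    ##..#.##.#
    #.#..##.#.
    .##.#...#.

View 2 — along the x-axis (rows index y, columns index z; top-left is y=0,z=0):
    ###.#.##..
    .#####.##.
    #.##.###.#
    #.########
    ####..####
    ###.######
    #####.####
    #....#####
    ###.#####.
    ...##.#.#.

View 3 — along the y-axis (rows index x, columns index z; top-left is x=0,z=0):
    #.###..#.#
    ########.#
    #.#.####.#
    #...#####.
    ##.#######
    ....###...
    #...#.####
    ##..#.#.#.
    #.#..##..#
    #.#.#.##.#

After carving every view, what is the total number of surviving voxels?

start: 10×10×10 = 1000 voxels
  1. axis=2 (XY plane), |mask|=48  ⇒  voxels=480
  2. axis=0 (YZ plane), |mask|=73  ⇒  voxels=360
  3. axis=1 (XZ plane), |mask|=62  ⇒  voxels=225

remaining voxels: 225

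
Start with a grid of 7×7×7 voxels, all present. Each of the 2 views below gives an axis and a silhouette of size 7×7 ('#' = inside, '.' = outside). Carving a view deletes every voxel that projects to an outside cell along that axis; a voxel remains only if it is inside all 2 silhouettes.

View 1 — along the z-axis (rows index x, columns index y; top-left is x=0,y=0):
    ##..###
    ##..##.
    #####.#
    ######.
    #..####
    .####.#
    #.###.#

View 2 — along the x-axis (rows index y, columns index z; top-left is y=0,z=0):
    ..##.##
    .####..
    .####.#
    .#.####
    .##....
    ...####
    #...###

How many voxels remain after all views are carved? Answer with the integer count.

|visual hull| = 139

start: 7×7×7 = 343 voxels
step 1: project along z, AND mask (36/49) → |grid| = 252
step 2: project along x, AND mask (28/49) → |grid| = 139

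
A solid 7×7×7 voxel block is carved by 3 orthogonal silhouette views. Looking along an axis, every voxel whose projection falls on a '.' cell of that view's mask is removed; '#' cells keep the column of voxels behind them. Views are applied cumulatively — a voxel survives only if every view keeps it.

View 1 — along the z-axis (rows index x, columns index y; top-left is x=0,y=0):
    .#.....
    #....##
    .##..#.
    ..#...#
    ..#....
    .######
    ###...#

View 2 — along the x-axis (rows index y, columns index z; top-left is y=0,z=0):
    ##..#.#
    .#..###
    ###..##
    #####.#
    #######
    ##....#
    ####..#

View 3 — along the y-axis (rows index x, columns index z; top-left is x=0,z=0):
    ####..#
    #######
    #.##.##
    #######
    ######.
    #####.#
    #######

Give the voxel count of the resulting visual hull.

full grid |V| = 343
V1 z: intersect with XY mask (20 set) -- 140 left
V2 x: intersect with YZ mask (34 set) -- 91 left
V3 y: intersect with XZ mask (43 set) -- 81 left

voxel count = 81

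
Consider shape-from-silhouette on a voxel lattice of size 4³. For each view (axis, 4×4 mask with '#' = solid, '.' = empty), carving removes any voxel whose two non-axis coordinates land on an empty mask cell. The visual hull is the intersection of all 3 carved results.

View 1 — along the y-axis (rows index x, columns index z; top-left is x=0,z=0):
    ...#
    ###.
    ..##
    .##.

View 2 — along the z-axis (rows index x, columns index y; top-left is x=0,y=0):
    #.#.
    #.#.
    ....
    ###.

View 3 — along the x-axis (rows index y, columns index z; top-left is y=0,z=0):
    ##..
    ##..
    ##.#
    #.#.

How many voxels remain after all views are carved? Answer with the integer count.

full grid |V| = 64
after view 1 [y-axis, 8 of 16 cells solid] → remaining = 32
after view 2 [z-axis, 7 of 16 cells solid] → remaining = 14
after view 3 [x-axis, 9 of 16 cells solid] → remaining = 8

remaining voxels: 8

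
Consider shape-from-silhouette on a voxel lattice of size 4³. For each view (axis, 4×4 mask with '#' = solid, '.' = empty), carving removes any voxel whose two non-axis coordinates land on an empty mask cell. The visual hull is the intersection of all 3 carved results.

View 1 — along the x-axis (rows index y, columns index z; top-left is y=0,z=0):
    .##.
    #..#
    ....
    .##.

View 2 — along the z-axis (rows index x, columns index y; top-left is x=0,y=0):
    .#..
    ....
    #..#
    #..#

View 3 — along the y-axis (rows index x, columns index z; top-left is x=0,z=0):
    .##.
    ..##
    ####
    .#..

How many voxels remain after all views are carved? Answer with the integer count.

voxel count = 6

initial block: 4^3 = 64
carve view 1 (along x, YZ-mask fill 6/16): 24 voxels remain
carve view 2 (along z, XY-mask fill 5/16): 10 voxels remain
carve view 3 (along y, XZ-mask fill 9/16): 6 voxels remain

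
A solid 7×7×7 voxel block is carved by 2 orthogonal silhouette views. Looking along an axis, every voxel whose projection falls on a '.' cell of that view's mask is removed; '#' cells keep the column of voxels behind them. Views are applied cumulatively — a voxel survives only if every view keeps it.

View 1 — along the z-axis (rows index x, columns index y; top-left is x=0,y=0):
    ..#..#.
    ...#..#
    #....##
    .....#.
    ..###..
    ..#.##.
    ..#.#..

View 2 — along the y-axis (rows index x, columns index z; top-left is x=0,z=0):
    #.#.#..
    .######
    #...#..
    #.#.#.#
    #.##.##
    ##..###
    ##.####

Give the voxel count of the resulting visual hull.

|visual hull| = 70

full grid |V| = 343
  1. axis=2 (XY plane), |mask|=16  ⇒  voxels=112
  2. axis=1 (XZ plane), |mask|=31  ⇒  voxels=70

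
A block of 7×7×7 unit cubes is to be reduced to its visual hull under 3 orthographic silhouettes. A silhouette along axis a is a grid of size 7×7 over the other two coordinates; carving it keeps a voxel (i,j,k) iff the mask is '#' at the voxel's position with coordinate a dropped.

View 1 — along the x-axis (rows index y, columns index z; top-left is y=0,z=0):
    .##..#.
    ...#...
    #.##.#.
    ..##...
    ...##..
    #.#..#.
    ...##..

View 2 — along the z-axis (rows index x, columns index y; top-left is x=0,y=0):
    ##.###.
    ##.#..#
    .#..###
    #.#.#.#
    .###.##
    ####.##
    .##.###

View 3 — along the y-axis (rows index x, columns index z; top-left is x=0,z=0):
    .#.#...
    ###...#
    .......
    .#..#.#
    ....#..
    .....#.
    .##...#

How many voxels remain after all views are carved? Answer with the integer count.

voxel count = 16

before carving: 343 voxels (7×7×7)
  1. axis=0 (YZ plane), |mask|=17  ⇒  voxels=119
  2. axis=2 (XY plane), |mask|=33  ⇒  voxels=77
  3. axis=1 (XZ plane), |mask|=14  ⇒  voxels=16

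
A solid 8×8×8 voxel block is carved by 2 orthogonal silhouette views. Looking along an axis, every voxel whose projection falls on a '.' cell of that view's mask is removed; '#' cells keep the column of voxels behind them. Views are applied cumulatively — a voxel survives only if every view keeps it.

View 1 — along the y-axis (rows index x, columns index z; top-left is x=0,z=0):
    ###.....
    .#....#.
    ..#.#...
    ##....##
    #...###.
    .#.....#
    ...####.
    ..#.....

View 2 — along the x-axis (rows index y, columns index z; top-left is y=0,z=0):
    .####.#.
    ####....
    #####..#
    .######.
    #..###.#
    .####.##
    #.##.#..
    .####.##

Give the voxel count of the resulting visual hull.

|visual hull| = 113

initial block: 8^3 = 512
after view 1 [y-axis, 22 of 64 cells solid] → remaining = 176
after view 2 [x-axis, 42 of 64 cells solid] → remaining = 113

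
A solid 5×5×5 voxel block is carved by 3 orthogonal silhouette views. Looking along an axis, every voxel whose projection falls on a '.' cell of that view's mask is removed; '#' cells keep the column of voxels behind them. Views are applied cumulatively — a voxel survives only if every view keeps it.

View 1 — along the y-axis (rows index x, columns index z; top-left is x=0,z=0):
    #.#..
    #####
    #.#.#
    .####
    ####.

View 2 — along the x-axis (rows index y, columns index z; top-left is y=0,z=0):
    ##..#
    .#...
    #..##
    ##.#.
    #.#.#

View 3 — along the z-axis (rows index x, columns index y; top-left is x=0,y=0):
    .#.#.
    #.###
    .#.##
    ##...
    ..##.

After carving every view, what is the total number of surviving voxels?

before carving: 125 voxels (5×5×5)
  1. axis=1 (XZ plane), |mask|=18  ⇒  voxels=90
  2. axis=0 (YZ plane), |mask|=13  ⇒  voxels=45
  3. axis=2 (XY plane), |mask|=13  ⇒  voxels=25

|visual hull| = 25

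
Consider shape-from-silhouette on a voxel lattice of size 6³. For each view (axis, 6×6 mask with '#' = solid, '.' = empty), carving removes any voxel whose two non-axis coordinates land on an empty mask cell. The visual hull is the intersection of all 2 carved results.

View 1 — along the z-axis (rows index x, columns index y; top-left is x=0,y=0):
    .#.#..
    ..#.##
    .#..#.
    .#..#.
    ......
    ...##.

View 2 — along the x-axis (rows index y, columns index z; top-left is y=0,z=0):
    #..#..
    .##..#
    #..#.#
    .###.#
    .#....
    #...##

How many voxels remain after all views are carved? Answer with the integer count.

remaining voxels: 27

before carving: 216 voxels (6×6×6)
carve view 1 (along z, XY-mask fill 11/36): 66 voxels remain
carve view 2 (along x, YZ-mask fill 16/36): 27 voxels remain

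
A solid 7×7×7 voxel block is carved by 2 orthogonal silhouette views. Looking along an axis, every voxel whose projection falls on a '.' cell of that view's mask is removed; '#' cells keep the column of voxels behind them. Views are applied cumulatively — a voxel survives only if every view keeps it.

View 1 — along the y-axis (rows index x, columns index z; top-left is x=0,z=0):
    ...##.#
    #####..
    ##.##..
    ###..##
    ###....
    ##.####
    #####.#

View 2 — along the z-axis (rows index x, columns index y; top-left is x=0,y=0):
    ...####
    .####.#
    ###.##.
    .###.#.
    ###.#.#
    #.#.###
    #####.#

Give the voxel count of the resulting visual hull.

remaining voxels: 158

start: 7×7×7 = 343 voxels
  1. axis=1 (XZ plane), |mask|=32  ⇒  voxels=224
  2. axis=2 (XY plane), |mask|=34  ⇒  voxels=158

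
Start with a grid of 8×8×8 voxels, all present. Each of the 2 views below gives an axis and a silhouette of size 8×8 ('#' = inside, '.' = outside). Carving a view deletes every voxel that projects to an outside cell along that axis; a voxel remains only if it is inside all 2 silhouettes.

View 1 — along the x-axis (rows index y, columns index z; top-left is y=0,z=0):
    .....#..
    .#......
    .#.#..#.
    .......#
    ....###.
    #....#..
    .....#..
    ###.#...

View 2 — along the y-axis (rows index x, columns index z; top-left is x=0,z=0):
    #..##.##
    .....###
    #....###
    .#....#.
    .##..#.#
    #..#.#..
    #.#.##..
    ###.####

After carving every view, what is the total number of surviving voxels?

|visual hull| = 69

start: 8×8×8 = 512 voxels
  1. axis=0 (YZ plane), |mask|=16  ⇒  voxels=128
  2. axis=1 (XZ plane), |mask|=32  ⇒  voxels=69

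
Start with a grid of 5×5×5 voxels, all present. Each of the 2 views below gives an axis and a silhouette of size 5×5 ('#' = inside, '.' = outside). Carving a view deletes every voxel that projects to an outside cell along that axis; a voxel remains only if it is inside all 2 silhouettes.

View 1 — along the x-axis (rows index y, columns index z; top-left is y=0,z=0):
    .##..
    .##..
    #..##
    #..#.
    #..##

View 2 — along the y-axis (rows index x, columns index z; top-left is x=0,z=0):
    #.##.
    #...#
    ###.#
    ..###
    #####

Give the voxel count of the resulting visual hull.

full grid |V| = 125
step 1: project along x, AND mask (12/25) → |grid| = 60
step 2: project along y, AND mask (17/25) → |grid| = 41

voxel count = 41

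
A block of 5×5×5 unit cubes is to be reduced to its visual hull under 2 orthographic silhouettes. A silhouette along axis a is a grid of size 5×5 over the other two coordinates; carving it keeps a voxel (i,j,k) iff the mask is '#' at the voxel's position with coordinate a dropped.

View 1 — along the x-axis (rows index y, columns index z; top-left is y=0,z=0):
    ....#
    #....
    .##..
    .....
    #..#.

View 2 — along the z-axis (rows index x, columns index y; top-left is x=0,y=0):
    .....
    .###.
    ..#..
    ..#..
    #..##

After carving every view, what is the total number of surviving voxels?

voxel count = 10

full grid |V| = 125
after view 1 [x-axis, 6 of 25 cells solid] → remaining = 30
after view 2 [z-axis, 8 of 25 cells solid] → remaining = 10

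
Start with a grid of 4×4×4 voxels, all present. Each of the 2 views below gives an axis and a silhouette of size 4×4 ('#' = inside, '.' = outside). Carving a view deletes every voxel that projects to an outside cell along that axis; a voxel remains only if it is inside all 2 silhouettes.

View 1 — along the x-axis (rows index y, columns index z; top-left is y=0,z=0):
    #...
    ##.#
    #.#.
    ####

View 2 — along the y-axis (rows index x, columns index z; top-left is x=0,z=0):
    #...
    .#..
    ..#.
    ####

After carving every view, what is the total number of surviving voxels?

18 voxels

full grid |V| = 64
carve view 1 (along x, YZ-mask fill 10/16): 40 voxels remain
carve view 2 (along y, XZ-mask fill 7/16): 18 voxels remain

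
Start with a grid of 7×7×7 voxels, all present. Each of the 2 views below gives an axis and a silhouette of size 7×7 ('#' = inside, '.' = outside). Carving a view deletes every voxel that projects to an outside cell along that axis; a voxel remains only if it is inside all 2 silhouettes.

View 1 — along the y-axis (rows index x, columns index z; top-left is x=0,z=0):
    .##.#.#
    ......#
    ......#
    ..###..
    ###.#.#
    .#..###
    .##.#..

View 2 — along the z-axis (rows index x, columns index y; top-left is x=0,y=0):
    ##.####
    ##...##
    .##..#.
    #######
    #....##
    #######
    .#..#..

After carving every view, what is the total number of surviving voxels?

full grid |V| = 343
[1] y-view keeps 21 columns → grid now 147
[2] z-view keeps 32 columns → grid now 101

101 voxels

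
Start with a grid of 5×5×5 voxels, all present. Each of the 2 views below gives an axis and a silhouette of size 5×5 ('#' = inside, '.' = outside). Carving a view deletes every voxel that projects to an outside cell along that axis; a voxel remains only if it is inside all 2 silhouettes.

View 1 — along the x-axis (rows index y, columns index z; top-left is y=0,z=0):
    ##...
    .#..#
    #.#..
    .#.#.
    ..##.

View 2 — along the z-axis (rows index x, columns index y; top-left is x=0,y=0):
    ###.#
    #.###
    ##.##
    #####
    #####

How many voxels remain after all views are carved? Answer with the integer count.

initial block: 5^3 = 125
after view 1 [x-axis, 10 of 25 cells solid] → remaining = 50
after view 2 [z-axis, 22 of 25 cells solid] → remaining = 44

|visual hull| = 44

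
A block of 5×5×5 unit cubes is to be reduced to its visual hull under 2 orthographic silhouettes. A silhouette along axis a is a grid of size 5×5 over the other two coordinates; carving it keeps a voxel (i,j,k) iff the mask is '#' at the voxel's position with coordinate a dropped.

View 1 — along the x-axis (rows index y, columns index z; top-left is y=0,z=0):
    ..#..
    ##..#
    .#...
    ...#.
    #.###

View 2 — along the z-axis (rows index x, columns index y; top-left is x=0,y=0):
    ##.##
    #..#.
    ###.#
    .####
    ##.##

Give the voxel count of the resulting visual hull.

start: 5×5×5 = 125 voxels
after view 1 [x-axis, 10 of 25 cells solid] → remaining = 50
after view 2 [z-axis, 18 of 25 cells solid] → remaining = 38

38 voxels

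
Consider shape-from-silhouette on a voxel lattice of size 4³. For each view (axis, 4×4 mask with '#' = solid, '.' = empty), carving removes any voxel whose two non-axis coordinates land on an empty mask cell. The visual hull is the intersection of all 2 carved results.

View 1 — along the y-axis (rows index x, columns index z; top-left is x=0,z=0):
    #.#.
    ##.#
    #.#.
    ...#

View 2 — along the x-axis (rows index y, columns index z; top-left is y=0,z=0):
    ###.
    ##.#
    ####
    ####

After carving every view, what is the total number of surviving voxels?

28 voxels

full grid |V| = 64
after view 1 [y-axis, 8 of 16 cells solid] → remaining = 32
after view 2 [x-axis, 14 of 16 cells solid] → remaining = 28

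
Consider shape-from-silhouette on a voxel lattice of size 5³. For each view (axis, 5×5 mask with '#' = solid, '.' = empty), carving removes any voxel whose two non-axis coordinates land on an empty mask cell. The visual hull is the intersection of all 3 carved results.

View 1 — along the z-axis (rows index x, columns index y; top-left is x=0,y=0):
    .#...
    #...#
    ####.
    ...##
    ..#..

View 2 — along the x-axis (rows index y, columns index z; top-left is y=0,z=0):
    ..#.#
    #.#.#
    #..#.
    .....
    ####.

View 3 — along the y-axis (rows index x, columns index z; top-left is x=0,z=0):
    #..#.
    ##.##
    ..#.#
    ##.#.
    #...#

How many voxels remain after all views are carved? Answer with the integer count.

|visual hull| = 13

start: 5×5×5 = 125 voxels
carve view 1 (along z, XY-mask fill 10/25): 50 voxels remain
carve view 2 (along x, YZ-mask fill 11/25): 22 voxels remain
carve view 3 (along y, XZ-mask fill 13/25): 13 voxels remain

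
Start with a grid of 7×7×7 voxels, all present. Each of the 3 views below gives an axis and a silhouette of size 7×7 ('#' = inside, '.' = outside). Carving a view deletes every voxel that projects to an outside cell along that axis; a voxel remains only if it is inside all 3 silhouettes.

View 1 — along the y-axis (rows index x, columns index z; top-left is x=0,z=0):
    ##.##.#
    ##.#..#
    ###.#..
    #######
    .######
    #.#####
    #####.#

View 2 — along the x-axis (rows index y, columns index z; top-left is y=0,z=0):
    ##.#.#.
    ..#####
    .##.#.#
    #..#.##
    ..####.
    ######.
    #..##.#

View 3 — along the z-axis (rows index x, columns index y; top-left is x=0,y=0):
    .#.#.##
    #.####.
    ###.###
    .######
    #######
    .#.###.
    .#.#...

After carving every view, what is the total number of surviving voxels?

|visual hull| = 120

before carving: 343 voxels (7×7×7)
  1. axis=1 (XZ plane), |mask|=38  ⇒  voxels=266
  2. axis=0 (YZ plane), |mask|=31  ⇒  voxels=167
  3. axis=2 (XY plane), |mask|=34  ⇒  voxels=120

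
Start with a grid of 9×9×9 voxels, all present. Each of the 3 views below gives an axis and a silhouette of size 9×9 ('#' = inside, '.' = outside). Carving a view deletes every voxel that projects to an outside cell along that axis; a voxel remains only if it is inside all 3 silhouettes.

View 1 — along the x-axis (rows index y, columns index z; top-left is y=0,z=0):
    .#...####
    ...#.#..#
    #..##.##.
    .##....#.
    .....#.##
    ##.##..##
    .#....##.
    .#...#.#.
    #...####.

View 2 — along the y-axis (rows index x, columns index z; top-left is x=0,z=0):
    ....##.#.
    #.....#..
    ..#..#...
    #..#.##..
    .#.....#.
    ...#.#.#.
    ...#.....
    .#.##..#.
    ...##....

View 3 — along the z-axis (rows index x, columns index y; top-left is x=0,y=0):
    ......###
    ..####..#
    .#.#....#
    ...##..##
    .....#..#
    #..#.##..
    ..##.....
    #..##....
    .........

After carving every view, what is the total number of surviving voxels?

full grid |V| = 729
[1] x-view keeps 36 columns → grid now 324
[2] y-view keeps 23 columns → grid now 101
[3] z-view keeps 26 columns → grid now 34

voxel count = 34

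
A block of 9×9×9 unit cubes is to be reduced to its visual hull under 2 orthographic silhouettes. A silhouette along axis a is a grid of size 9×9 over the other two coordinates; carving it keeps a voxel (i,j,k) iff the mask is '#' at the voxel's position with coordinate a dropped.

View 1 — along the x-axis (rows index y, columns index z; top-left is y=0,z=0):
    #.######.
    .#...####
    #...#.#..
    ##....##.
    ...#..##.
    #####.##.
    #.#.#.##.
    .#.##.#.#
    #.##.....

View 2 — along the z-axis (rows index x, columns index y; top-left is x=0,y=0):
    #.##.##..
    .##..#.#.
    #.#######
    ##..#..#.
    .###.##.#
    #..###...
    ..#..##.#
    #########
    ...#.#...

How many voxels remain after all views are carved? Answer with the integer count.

full grid |V| = 729
V1 x: intersect with YZ mask (42 set) -- 378 left
V2 z: intersect with XY mask (46 set) -- 222 left

voxel count = 222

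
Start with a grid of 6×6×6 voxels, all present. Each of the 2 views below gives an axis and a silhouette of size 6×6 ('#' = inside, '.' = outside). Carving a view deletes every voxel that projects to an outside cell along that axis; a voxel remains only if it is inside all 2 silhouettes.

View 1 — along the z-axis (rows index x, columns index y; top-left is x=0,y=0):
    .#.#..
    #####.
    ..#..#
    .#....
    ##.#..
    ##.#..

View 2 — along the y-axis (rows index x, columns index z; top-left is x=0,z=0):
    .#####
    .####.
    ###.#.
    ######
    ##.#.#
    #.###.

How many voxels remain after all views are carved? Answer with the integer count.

|visual hull| = 68

initial block: 6^3 = 216
[1] z-view keeps 16 columns → grid now 96
[2] y-view keeps 27 columns → grid now 68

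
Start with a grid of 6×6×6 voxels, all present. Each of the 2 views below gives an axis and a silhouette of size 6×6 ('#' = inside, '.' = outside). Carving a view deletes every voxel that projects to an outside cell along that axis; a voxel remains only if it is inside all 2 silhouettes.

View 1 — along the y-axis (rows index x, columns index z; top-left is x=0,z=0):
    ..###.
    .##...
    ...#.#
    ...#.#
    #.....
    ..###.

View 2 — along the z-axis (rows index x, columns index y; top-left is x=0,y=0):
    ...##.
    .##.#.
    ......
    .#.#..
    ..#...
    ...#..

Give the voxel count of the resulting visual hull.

voxel count = 20

before carving: 216 voxels (6×6×6)
carve view 1 (along y, XZ-mask fill 13/36): 78 voxels remain
carve view 2 (along z, XY-mask fill 9/36): 20 voxels remain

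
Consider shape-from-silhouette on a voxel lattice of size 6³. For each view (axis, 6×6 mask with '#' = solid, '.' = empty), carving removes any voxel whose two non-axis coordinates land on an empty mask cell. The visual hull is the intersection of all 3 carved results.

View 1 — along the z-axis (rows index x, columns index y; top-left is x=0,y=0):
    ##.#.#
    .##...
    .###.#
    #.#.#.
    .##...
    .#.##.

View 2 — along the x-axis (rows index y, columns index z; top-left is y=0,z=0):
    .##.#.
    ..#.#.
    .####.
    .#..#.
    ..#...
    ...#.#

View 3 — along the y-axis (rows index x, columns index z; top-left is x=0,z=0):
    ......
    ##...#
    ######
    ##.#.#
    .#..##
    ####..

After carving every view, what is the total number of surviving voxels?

before carving: 216 voxels (6×6×6)
[1] z-view keeps 18 columns → grid now 108
[2] x-view keeps 14 columns → grid now 44
[3] y-view keeps 20 columns → grid now 20

remaining voxels: 20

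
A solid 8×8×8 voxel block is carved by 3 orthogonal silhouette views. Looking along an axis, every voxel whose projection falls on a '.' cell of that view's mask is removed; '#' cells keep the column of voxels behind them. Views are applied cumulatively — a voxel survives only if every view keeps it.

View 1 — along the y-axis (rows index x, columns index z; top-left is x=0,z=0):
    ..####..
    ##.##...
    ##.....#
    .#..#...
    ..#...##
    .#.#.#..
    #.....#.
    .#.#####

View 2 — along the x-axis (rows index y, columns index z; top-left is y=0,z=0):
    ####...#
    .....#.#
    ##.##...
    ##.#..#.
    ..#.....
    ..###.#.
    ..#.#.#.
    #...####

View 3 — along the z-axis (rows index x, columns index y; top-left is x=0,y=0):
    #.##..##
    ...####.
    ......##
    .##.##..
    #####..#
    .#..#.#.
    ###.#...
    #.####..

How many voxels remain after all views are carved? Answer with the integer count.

42 voxels

initial block: 8^3 = 512
  1. axis=1 (XZ plane), |mask|=27  ⇒  voxels=216
  2. axis=0 (YZ plane), |mask|=28  ⇒  voxels=94
  3. axis=2 (XY plane), |mask|=33  ⇒  voxels=42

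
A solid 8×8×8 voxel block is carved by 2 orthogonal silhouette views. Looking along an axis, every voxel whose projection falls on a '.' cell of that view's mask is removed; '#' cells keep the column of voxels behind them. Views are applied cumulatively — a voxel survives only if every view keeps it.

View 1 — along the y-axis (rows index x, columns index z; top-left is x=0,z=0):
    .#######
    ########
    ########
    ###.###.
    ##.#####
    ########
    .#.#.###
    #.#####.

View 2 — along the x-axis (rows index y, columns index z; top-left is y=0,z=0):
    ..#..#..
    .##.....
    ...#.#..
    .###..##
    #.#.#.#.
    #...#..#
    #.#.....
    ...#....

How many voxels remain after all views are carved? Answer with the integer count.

initial block: 8^3 = 512
  1. axis=1 (XZ plane), |mask|=55  ⇒  voxels=440
  2. axis=0 (YZ plane), |mask|=21  ⇒  voxels=141

remaining voxels: 141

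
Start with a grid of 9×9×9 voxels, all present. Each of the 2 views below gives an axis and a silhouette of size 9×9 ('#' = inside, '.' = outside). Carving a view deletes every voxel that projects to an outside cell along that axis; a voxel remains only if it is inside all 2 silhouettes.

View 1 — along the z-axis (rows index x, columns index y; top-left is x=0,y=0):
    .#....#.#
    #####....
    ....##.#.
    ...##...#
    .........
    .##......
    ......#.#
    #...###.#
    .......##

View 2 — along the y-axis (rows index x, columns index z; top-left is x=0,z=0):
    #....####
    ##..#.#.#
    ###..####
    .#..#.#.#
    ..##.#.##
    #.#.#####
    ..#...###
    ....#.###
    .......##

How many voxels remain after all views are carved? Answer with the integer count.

initial block: 9^3 = 729
after view 1 [z-axis, 25 of 81 cells solid] → remaining = 225
after view 2 [y-axis, 43 of 81 cells solid] → remaining = 119

voxel count = 119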